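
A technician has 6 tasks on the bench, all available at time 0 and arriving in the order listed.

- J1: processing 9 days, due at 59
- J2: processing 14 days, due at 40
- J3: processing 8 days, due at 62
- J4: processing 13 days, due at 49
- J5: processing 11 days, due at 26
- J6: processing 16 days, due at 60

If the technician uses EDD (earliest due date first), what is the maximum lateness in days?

EDD (increasing due date): J5 J2 J4 J1 J6 J3.
J5: 0→11, due 26, lateness -15
J2: 11→25, due 40, lateness -15
J4: 25→38, due 49, lateness -11
J1: 38→47, due 59, lateness -12
J6: 47→63, due 60, lateness 3
J3: 63→71, due 62, lateness 9
Maximum = 9.

9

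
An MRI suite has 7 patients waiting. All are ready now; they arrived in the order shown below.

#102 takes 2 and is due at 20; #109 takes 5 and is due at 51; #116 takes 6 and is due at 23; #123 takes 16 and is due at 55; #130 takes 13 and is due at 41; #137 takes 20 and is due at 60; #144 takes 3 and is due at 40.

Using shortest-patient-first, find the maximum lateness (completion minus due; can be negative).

SPT (increasing processing time): #102 #144 #109 #116 #130 #123 #137.
#102: 0→2, due 20, lateness -18
#144: 2→5, due 40, lateness -35
#109: 5→10, due 51, lateness -41
#116: 10→16, due 23, lateness -7
#130: 16→29, due 41, lateness -12
#123: 29→45, due 55, lateness -10
#137: 45→65, due 60, lateness 5
Maximum = 5.

5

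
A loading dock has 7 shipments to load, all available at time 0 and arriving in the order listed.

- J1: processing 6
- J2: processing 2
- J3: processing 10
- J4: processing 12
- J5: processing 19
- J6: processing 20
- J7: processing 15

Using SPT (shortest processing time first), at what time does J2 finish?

SPT (increasing processing time): J2 J1 J3 J4 J7 J5 J6.
J2: 0→2

2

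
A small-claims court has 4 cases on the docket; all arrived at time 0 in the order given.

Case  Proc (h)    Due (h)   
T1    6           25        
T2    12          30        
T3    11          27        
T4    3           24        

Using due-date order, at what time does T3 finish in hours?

20

EDD (increasing due date): T4 T1 T3 T2.
T4: 0→3
T1: 3→9
T3: 9→20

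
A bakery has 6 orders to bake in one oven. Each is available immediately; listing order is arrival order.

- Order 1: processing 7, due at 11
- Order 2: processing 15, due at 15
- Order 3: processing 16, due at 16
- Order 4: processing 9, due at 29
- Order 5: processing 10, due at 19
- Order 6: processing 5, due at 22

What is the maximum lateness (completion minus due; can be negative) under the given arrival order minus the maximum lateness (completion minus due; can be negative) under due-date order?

FIFO (arrival order): Order 1 Order 2 Order 3 Order 4 Order 5 Order 6.
Order 1: 0→7, due 11, lateness -4
Order 2: 7→22, due 15, lateness 7
Order 3: 22→38, due 16, lateness 22
Order 4: 38→47, due 29, lateness 18
Order 5: 47→57, due 19, lateness 38
Order 6: 57→62, due 22, lateness 40
Maximum = 40.
EDD (increasing due date): Order 1 Order 2 Order 3 Order 5 Order 6 Order 4.
Order 1: 0→7, due 11, lateness -4
Order 2: 7→22, due 15, lateness 7
Order 3: 22→38, due 16, lateness 22
Order 5: 38→48, due 19, lateness 29
Order 6: 48→53, due 22, lateness 31
Order 4: 53→62, due 29, lateness 33
Maximum = 33.
Difference = 40 − 33 = 7.

7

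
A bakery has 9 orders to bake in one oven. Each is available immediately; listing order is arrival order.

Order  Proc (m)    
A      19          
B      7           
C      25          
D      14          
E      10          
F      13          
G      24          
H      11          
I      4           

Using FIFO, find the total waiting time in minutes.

FIFO (arrival order): A B C D E F G H I.
A: waits 0, runs 0→19
B: waits 19, runs 19→26
C: waits 26, runs 26→51
D: waits 51, runs 51→65
E: waits 65, runs 65→75
F: waits 75, runs 75→88
G: waits 88, runs 88→112
H: waits 112, runs 112→123
I: waits 123, runs 123→127
Sum = 0+19+26+51+65+75+88+112+123 = 559.

559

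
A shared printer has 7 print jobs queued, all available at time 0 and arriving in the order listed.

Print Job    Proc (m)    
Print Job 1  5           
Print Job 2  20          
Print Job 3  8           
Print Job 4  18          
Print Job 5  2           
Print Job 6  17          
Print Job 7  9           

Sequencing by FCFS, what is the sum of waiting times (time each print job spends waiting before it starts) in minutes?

FIFO (arrival order): Print Job 1 Print Job 2 Print Job 3 Print Job 4 Print Job 5 Print Job 6 Print Job 7.
Print Job 1: waits 0, runs 0→5
Print Job 2: waits 5, runs 5→25
Print Job 3: waits 25, runs 25→33
Print Job 4: waits 33, runs 33→51
Print Job 5: waits 51, runs 51→53
Print Job 6: waits 53, runs 53→70
Print Job 7: waits 70, runs 70→79
Sum = 0+5+25+33+51+53+70 = 237.

237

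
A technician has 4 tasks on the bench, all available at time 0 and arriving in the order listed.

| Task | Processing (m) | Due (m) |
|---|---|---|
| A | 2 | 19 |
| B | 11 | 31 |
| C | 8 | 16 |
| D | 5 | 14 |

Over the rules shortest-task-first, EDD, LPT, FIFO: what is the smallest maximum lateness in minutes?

SPT (increasing processing time): A D C B.
A: 0→2, due 19, lateness -17
D: 2→7, due 14, lateness -7
C: 7→15, due 16, lateness -1
B: 15→26, due 31, lateness -5
Maximum = -1.
EDD (increasing due date): D C A B.
D: 0→5, due 14, lateness -9
C: 5→13, due 16, lateness -3
A: 13→15, due 19, lateness -4
B: 15→26, due 31, lateness -5
Maximum = -3.
LPT (decreasing processing time): B C D A.
B: 0→11, due 31, lateness -20
C: 11→19, due 16, lateness 3
D: 19→24, due 14, lateness 10
A: 24→26, due 19, lateness 7
Maximum = 10.
FIFO (arrival order): A B C D.
A: 0→2, due 19, lateness -17
B: 2→13, due 31, lateness -18
C: 13→21, due 16, lateness 5
D: 21→26, due 14, lateness 12
Maximum = 12.
SPT -1, EDD -3, LPT 10, FIFO 12 → minimum -3.

-3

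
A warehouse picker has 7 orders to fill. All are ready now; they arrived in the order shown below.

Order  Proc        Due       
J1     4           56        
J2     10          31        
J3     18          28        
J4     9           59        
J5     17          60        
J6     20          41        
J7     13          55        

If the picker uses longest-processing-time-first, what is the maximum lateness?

47

LPT (decreasing processing time): J6 J3 J5 J7 J2 J4 J1.
J6: 0→20, due 41, lateness -21
J3: 20→38, due 28, lateness 10
J5: 38→55, due 60, lateness -5
J7: 55→68, due 55, lateness 13
J2: 68→78, due 31, lateness 47
J4: 78→87, due 59, lateness 28
J1: 87→91, due 56, lateness 35
Maximum = 47.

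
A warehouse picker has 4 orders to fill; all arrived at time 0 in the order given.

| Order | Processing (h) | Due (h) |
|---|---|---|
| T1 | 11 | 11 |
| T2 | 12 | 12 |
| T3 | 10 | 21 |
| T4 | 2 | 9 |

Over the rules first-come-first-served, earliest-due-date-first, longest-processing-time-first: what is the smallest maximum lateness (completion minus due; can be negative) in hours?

FIFO (arrival order): T1 T2 T3 T4.
T1: 0→11, due 11, lateness 0
T2: 11→23, due 12, lateness 11
T3: 23→33, due 21, lateness 12
T4: 33→35, due 9, lateness 26
Maximum = 26.
EDD (increasing due date): T4 T1 T2 T3.
T4: 0→2, due 9, lateness -7
T1: 2→13, due 11, lateness 2
T2: 13→25, due 12, lateness 13
T3: 25→35, due 21, lateness 14
Maximum = 14.
LPT (decreasing processing time): T2 T1 T3 T4.
T2: 0→12, due 12, lateness 0
T1: 12→23, due 11, lateness 12
T3: 23→33, due 21, lateness 12
T4: 33→35, due 9, lateness 26
Maximum = 26.
FIFO 26, EDD 14, LPT 26 → minimum 14.

14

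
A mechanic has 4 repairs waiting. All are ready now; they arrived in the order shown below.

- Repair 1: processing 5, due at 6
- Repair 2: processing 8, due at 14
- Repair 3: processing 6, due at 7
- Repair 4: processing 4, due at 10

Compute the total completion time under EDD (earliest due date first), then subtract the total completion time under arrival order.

EDD (increasing due date): Repair 1 Repair 3 Repair 4 Repair 2.
Repair 1: 0→5
Repair 3: 5→11
Repair 4: 11→15
Repair 2: 15→23
Sum = 5+11+15+23 = 54.
FIFO (arrival order): Repair 1 Repair 2 Repair 3 Repair 4.
Repair 1: 0→5
Repair 2: 5→13
Repair 3: 13→19
Repair 4: 19→23
Sum = 5+13+19+23 = 60.
Difference = 54 − 60 = -6.

-6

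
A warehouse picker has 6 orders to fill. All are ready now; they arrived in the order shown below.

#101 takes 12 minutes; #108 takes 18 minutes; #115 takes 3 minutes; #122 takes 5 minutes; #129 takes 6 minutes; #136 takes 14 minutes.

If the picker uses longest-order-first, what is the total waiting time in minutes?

199

LPT (decreasing processing time): #108 #136 #101 #129 #122 #115.
#108: waits 0, runs 0→18
#136: waits 18, runs 18→32
#101: waits 32, runs 32→44
#129: waits 44, runs 44→50
#122: waits 50, runs 50→55
#115: waits 55, runs 55→58
Sum = 0+18+32+44+50+55 = 199.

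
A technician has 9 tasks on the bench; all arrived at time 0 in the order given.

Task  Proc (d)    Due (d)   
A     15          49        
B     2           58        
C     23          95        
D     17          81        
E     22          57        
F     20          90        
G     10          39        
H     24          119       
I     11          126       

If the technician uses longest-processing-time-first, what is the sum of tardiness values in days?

304

LPT (decreasing processing time): H C E F D A I G B.
H: 0→24, due 119, tardiness 0
C: 24→47, due 95, tardiness 0
E: 47→69, due 57, tardiness 12
F: 69→89, due 90, tardiness 0
D: 89→106, due 81, tardiness 25
A: 106→121, due 49, tardiness 72
I: 121→132, due 126, tardiness 6
G: 132→142, due 39, tardiness 103
B: 142→144, due 58, tardiness 86
Sum = 0+0+12+0+25+72+6+103+86 = 304.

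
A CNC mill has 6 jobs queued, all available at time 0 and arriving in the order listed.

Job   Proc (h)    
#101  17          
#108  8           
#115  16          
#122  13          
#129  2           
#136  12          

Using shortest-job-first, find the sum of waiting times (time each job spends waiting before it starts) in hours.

SPT (increasing processing time): #129 #108 #136 #122 #115 #101.
#129: waits 0, runs 0→2
#108: waits 2, runs 2→10
#136: waits 10, runs 10→22
#122: waits 22, runs 22→35
#115: waits 35, runs 35→51
#101: waits 51, runs 51→68
Sum = 0+2+10+22+35+51 = 120.

120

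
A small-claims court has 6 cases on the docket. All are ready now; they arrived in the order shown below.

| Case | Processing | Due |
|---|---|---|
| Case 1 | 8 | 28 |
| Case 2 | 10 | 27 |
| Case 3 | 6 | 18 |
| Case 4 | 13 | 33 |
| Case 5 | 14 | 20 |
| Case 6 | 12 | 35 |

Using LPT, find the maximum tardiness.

45

LPT (decreasing processing time): Case 5 Case 4 Case 6 Case 2 Case 1 Case 3.
Case 5: 0→14, due 20, tardiness 0
Case 4: 14→27, due 33, tardiness 0
Case 6: 27→39, due 35, tardiness 4
Case 2: 39→49, due 27, tardiness 22
Case 1: 49→57, due 28, tardiness 29
Case 3: 57→63, due 18, tardiness 45
Maximum = 45.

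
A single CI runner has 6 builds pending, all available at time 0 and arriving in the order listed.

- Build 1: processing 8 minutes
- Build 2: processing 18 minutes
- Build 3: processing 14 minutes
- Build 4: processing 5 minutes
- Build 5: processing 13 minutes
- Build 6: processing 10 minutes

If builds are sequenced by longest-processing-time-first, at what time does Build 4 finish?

68

LPT (decreasing processing time): Build 2 Build 3 Build 5 Build 6 Build 1 Build 4.
Build 2: 0→18
Build 3: 18→32
Build 5: 32→45
Build 6: 45→55
Build 1: 55→63
Build 4: 63→68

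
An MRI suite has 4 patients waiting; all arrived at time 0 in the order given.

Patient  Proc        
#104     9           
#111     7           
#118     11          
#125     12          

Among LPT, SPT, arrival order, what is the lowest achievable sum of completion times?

89

LPT (decreasing processing time): #125 #118 #104 #111.
#125: 0→12
#118: 12→23
#104: 23→32
#111: 32→39
Sum = 12+23+32+39 = 106.
SPT (increasing processing time): #111 #104 #118 #125.
#111: 0→7
#104: 7→16
#118: 16→27
#125: 27→39
Sum = 7+16+27+39 = 89.
FIFO (arrival order): #104 #111 #118 #125.
#104: 0→9
#111: 9→16
#118: 16→27
#125: 27→39
Sum = 9+16+27+39 = 91.
LPT 106, SPT 89, FIFO 91 → minimum 89.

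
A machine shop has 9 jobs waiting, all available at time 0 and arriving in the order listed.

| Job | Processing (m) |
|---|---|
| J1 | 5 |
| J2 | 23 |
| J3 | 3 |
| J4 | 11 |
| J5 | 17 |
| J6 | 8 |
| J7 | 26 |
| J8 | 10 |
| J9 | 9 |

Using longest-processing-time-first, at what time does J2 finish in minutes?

LPT (decreasing processing time): J7 J2 J5 J4 J8 J9 J6 J1 J3.
J7: 0→26
J2: 26→49

49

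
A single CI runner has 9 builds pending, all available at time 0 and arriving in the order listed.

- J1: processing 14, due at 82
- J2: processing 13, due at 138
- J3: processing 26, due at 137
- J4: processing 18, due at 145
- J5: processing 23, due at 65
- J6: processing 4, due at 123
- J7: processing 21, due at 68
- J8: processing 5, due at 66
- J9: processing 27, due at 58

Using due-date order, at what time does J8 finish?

EDD (increasing due date): J9 J5 J8 J7 J1 J6 J3 J2 J4.
J9: 0→27
J5: 27→50
J8: 50→55

55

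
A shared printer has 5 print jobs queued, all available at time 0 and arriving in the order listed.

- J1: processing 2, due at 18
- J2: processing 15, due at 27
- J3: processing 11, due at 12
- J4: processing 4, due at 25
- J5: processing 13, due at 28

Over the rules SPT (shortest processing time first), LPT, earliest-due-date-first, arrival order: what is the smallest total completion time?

SPT (increasing processing time): J1 J4 J3 J5 J2.
J1: 0→2
J4: 2→6
J3: 6→17
J5: 17→30
J2: 30→45
Sum = 2+6+17+30+45 = 100.
LPT (decreasing processing time): J2 J5 J3 J4 J1.
J2: 0→15
J5: 15→28
J3: 28→39
J4: 39→43
J1: 43→45
Sum = 15+28+39+43+45 = 170.
EDD (increasing due date): J3 J1 J4 J2 J5.
J3: 0→11
J1: 11→13
J4: 13→17
J2: 17→32
J5: 32→45
Sum = 11+13+17+32+45 = 118.
FIFO (arrival order): J1 J2 J3 J4 J5.
J1: 0→2
J2: 2→17
J3: 17→28
J4: 28→32
J5: 32→45
Sum = 2+17+28+32+45 = 124.
SPT 100, LPT 170, EDD 118, FIFO 124 → minimum 100.

100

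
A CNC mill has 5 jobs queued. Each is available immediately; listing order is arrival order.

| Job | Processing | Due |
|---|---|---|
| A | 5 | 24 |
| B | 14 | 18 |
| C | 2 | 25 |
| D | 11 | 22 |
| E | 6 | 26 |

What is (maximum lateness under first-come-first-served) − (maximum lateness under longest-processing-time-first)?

-1

FIFO (arrival order): A B C D E.
A: 0→5, due 24, lateness -19
B: 5→19, due 18, lateness 1
C: 19→21, due 25, lateness -4
D: 21→32, due 22, lateness 10
E: 32→38, due 26, lateness 12
Maximum = 12.
LPT (decreasing processing time): B D E A C.
B: 0→14, due 18, lateness -4
D: 14→25, due 22, lateness 3
E: 25→31, due 26, lateness 5
A: 31→36, due 24, lateness 12
C: 36→38, due 25, lateness 13
Maximum = 13.
Difference = 12 − 13 = -1.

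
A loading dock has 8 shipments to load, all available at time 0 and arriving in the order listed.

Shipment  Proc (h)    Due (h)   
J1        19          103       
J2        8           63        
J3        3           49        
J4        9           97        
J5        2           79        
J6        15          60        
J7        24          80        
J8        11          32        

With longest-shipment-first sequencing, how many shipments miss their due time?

LPT (decreasing processing time): J7 J1 J6 J8 J4 J2 J3 J5.
J7: 0→24, due 80, tardiness 0
J1: 24→43, due 103, tardiness 0
J6: 43→58, due 60, tardiness 0
J8: 58→69, due 32, tardiness 37
J4: 69→78, due 97, tardiness 0
J2: 78→86, due 63, tardiness 23
J3: 86→89, due 49, tardiness 40
J5: 89→91, due 79, tardiness 12
Late shipments: 4.

4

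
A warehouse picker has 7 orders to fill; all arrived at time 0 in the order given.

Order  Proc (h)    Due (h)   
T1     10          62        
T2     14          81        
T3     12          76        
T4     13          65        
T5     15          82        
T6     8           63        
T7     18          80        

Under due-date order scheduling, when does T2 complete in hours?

75

EDD (increasing due date): T1 T6 T4 T3 T7 T2 T5.
T1: 0→10
T6: 10→18
T4: 18→31
T3: 31→43
T7: 43→61
T2: 61→75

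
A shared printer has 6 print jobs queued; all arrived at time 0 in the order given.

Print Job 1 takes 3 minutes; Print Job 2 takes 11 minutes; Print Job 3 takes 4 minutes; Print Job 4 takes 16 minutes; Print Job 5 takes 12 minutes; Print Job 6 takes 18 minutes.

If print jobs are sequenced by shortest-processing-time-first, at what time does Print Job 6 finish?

SPT (increasing processing time): Print Job 1 Print Job 3 Print Job 2 Print Job 5 Print Job 4 Print Job 6.
Print Job 1: 0→3
Print Job 3: 3→7
Print Job 2: 7→18
Print Job 5: 18→30
Print Job 4: 30→46
Print Job 6: 46→64

64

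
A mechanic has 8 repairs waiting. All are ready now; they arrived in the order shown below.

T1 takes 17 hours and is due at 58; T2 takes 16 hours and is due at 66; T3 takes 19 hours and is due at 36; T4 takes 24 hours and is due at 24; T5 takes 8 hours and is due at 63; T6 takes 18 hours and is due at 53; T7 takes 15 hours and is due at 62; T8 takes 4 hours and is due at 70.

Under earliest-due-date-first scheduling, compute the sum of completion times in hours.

EDD (increasing due date): T4 T3 T6 T1 T7 T5 T2 T8.
T4: 0→24
T3: 24→43
T6: 43→61
T1: 61→78
T7: 78→93
T5: 93→101
T2: 101→117
T8: 117→121
Sum = 24+43+61+78+93+101+117+121 = 638.

638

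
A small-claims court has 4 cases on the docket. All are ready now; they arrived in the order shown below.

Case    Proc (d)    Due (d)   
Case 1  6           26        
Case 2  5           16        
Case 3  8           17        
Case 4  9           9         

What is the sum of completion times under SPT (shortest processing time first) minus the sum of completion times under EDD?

-10

SPT (increasing processing time): Case 2 Case 1 Case 3 Case 4.
Case 2: 0→5
Case 1: 5→11
Case 3: 11→19
Case 4: 19→28
Sum = 5+11+19+28 = 63.
EDD (increasing due date): Case 4 Case 2 Case 3 Case 1.
Case 4: 0→9
Case 2: 9→14
Case 3: 14→22
Case 1: 22→28
Sum = 9+14+22+28 = 73.
Difference = 63 − 73 = -10.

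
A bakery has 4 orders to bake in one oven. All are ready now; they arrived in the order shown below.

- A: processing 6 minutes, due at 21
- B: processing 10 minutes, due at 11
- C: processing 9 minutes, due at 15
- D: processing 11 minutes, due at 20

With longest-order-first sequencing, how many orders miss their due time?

3

LPT (decreasing processing time): D B C A.
D: 0→11, due 20, tardiness 0
B: 11→21, due 11, tardiness 10
C: 21→30, due 15, tardiness 15
A: 30→36, due 21, tardiness 15
Late orders: 3.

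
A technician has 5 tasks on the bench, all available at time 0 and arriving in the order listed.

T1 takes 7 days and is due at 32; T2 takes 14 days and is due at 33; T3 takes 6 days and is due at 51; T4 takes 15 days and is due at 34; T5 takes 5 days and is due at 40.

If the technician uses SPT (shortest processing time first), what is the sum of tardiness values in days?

13

SPT (increasing processing time): T5 T3 T1 T2 T4.
T5: 0→5, due 40, tardiness 0
T3: 5→11, due 51, tardiness 0
T1: 11→18, due 32, tardiness 0
T2: 18→32, due 33, tardiness 0
T4: 32→47, due 34, tardiness 13
Sum = 0+0+0+0+13 = 13.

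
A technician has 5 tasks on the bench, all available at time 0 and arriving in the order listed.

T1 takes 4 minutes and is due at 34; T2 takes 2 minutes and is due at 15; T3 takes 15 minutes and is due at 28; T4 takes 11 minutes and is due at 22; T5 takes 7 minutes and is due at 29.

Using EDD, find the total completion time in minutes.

117

EDD (increasing due date): T2 T4 T3 T5 T1.
T2: 0→2
T4: 2→13
T3: 13→28
T5: 28→35
T1: 35→39
Sum = 2+13+28+35+39 = 117.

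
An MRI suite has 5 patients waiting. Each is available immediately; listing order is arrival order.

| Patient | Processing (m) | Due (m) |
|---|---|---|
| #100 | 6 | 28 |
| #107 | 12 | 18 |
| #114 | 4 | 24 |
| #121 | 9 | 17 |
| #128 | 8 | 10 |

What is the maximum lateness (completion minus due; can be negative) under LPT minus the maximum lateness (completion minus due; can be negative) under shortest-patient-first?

LPT (decreasing processing time): #107 #121 #128 #100 #114.
#107: 0→12, due 18, lateness -6
#121: 12→21, due 17, lateness 4
#128: 21→29, due 10, lateness 19
#100: 29→35, due 28, lateness 7
#114: 35→39, due 24, lateness 15
Maximum = 19.
SPT (increasing processing time): #114 #100 #128 #121 #107.
#114: 0→4, due 24, lateness -20
#100: 4→10, due 28, lateness -18
#128: 10→18, due 10, lateness 8
#121: 18→27, due 17, lateness 10
#107: 27→39, due 18, lateness 21
Maximum = 21.
Difference = 19 − 21 = -2.

-2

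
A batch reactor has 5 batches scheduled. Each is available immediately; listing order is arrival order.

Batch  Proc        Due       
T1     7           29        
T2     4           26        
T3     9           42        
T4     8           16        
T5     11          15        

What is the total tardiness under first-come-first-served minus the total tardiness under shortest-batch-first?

FIFO (arrival order): T1 T2 T3 T4 T5.
T1: 0→7, due 29, tardiness 0
T2: 7→11, due 26, tardiness 0
T3: 11→20, due 42, tardiness 0
T4: 20→28, due 16, tardiness 12
T5: 28→39, due 15, tardiness 24
Sum = 0+0+0+12+24 = 36.
SPT (increasing processing time): T2 T1 T4 T3 T5.
T2: 0→4, due 26, tardiness 0
T1: 4→11, due 29, tardiness 0
T4: 11→19, due 16, tardiness 3
T3: 19→28, due 42, tardiness 0
T5: 28→39, due 15, tardiness 24
Sum = 0+0+3+0+24 = 27.
Difference = 36 − 27 = 9.

9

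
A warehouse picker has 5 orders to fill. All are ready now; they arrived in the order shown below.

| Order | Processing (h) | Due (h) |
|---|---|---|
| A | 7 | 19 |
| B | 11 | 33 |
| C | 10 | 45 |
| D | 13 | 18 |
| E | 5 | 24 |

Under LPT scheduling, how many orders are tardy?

2

LPT (decreasing processing time): D B C A E.
D: 0→13, due 18, tardiness 0
B: 13→24, due 33, tardiness 0
C: 24→34, due 45, tardiness 0
A: 34→41, due 19, tardiness 22
E: 41→46, due 24, tardiness 22
Late orders: 2.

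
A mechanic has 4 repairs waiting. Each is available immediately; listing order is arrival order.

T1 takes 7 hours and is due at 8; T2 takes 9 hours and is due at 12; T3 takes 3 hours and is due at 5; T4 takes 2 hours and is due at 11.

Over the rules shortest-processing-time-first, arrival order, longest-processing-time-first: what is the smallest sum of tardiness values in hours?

13

SPT (increasing processing time): T4 T3 T1 T2.
T4: 0→2, due 11, tardiness 0
T3: 2→5, due 5, tardiness 0
T1: 5→12, due 8, tardiness 4
T2: 12→21, due 12, tardiness 9
Sum = 0+0+4+9 = 13.
FIFO (arrival order): T1 T2 T3 T4.
T1: 0→7, due 8, tardiness 0
T2: 7→16, due 12, tardiness 4
T3: 16→19, due 5, tardiness 14
T4: 19→21, due 11, tardiness 10
Sum = 0+4+14+10 = 28.
LPT (decreasing processing time): T2 T1 T3 T4.
T2: 0→9, due 12, tardiness 0
T1: 9→16, due 8, tardiness 8
T3: 16→19, due 5, tardiness 14
T4: 19→21, due 11, tardiness 10
Sum = 0+8+14+10 = 32.
SPT 13, FIFO 28, LPT 32 → minimum 13.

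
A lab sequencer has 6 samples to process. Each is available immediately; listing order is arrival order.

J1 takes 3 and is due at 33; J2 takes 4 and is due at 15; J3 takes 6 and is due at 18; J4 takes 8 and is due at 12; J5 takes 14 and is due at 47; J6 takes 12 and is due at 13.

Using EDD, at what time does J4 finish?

EDD (increasing due date): J4 J6 J2 J3 J1 J5.
J4: 0→8

8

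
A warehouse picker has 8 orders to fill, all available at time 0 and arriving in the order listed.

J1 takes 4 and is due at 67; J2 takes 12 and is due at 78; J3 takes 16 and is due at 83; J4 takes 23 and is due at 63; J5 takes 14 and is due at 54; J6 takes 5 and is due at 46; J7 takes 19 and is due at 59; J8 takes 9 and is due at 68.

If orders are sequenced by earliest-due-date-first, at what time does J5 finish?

EDD (increasing due date): J6 J5 J7 J4 J1 J8 J2 J3.
J6: 0→5
J5: 5→19

19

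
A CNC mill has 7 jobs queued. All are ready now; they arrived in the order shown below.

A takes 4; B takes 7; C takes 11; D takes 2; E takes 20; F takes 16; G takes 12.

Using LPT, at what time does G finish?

LPT (decreasing processing time): E F G C B A D.
E: 0→20
F: 20→36
G: 36→48

48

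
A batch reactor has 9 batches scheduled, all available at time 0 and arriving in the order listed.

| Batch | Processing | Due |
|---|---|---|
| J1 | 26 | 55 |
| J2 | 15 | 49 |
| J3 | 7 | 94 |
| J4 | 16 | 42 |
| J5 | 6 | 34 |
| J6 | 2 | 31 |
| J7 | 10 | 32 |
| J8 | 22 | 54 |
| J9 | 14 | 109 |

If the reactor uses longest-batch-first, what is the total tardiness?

LPT (decreasing processing time): J1 J8 J4 J2 J9 J7 J3 J5 J6.
J1: 0→26, due 55, tardiness 0
J8: 26→48, due 54, tardiness 0
J4: 48→64, due 42, tardiness 22
J2: 64→79, due 49, tardiness 30
J9: 79→93, due 109, tardiness 0
J7: 93→103, due 32, tardiness 71
J3: 103→110, due 94, tardiness 16
J5: 110→116, due 34, tardiness 82
J6: 116→118, due 31, tardiness 87
Sum = 0+0+22+30+0+71+16+82+87 = 308.

308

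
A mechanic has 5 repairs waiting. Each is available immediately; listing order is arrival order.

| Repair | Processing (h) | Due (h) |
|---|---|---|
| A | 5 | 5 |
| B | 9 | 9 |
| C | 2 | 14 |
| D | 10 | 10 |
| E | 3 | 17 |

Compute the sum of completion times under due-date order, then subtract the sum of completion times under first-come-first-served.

EDD (increasing due date): A B D C E.
A: 0→5
B: 5→14
D: 14→24
C: 24→26
E: 26→29
Sum = 5+14+24+26+29 = 98.
FIFO (arrival order): A B C D E.
A: 0→5
B: 5→14
C: 14→16
D: 16→26
E: 26→29
Sum = 5+14+16+26+29 = 90.
Difference = 98 − 90 = 8.

8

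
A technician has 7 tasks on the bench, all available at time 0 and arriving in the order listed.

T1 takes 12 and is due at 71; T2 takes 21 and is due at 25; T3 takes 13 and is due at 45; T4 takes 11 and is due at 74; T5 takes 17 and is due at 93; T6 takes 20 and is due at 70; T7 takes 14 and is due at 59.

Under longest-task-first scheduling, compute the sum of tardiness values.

113

LPT (decreasing processing time): T2 T6 T5 T7 T3 T1 T4.
T2: 0→21, due 25, tardiness 0
T6: 21→41, due 70, tardiness 0
T5: 41→58, due 93, tardiness 0
T7: 58→72, due 59, tardiness 13
T3: 72→85, due 45, tardiness 40
T1: 85→97, due 71, tardiness 26
T4: 97→108, due 74, tardiness 34
Sum = 0+0+0+13+40+26+34 = 113.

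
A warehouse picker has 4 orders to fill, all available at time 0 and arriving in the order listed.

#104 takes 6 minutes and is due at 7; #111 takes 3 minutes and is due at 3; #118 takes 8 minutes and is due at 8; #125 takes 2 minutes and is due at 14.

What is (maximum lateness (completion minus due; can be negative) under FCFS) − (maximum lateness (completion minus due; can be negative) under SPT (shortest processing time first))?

FIFO (arrival order): #104 #111 #118 #125.
#104: 0→6, due 7, lateness -1
#111: 6→9, due 3, lateness 6
#118: 9→17, due 8, lateness 9
#125: 17→19, due 14, lateness 5
Maximum = 9.
SPT (increasing processing time): #125 #111 #104 #118.
#125: 0→2, due 14, lateness -12
#111: 2→5, due 3, lateness 2
#104: 5→11, due 7, lateness 4
#118: 11→19, due 8, lateness 11
Maximum = 11.
Difference = 9 − 11 = -2.

-2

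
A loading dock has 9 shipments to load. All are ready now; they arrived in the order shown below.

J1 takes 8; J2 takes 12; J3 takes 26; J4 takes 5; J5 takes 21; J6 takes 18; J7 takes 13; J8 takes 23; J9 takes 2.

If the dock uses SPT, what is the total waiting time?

330

SPT (increasing processing time): J9 J4 J1 J2 J7 J6 J5 J8 J3.
J9: waits 0, runs 0→2
J4: waits 2, runs 2→7
J1: waits 7, runs 7→15
J2: waits 15, runs 15→27
J7: waits 27, runs 27→40
J6: waits 40, runs 40→58
J5: waits 58, runs 58→79
J8: waits 79, runs 79→102
J3: waits 102, runs 102→128
Sum = 0+2+7+15+27+40+58+79+102 = 330.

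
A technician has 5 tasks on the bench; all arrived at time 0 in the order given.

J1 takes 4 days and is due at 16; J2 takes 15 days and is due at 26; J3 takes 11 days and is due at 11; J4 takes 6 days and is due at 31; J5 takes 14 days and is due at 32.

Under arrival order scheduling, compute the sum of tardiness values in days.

42

FIFO (arrival order): J1 J2 J3 J4 J5.
J1: 0→4, due 16, tardiness 0
J2: 4→19, due 26, tardiness 0
J3: 19→30, due 11, tardiness 19
J4: 30→36, due 31, tardiness 5
J5: 36→50, due 32, tardiness 18
Sum = 0+0+19+5+18 = 42.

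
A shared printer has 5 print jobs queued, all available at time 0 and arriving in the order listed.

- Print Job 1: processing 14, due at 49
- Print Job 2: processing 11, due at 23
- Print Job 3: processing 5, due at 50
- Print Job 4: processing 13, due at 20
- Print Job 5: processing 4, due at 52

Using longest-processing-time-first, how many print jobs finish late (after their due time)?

2

LPT (decreasing processing time): Print Job 1 Print Job 4 Print Job 2 Print Job 3 Print Job 5.
Print Job 1: 0→14, due 49, tardiness 0
Print Job 4: 14→27, due 20, tardiness 7
Print Job 2: 27→38, due 23, tardiness 15
Print Job 3: 38→43, due 50, tardiness 0
Print Job 5: 43→47, due 52, tardiness 0
Late print jobs: 2.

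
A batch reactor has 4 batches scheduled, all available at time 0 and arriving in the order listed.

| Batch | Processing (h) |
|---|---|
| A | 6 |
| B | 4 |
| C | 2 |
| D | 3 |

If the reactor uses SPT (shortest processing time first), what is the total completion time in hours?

31

SPT (increasing processing time): C D B A.
C: 0→2
D: 2→5
B: 5→9
A: 9→15
Sum = 2+5+9+15 = 31.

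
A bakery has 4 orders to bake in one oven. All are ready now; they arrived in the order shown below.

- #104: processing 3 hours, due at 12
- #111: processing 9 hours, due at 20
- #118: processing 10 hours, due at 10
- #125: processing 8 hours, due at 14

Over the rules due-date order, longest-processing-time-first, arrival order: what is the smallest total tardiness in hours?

EDD (increasing due date): #118 #104 #125 #111.
#118: 0→10, due 10, tardiness 0
#104: 10→13, due 12, tardiness 1
#125: 13→21, due 14, tardiness 7
#111: 21→30, due 20, tardiness 10
Sum = 0+1+7+10 = 18.
LPT (decreasing processing time): #118 #111 #125 #104.
#118: 0→10, due 10, tardiness 0
#111: 10→19, due 20, tardiness 0
#125: 19→27, due 14, tardiness 13
#104: 27→30, due 12, tardiness 18
Sum = 0+0+13+18 = 31.
FIFO (arrival order): #104 #111 #118 #125.
#104: 0→3, due 12, tardiness 0
#111: 3→12, due 20, tardiness 0
#118: 12→22, due 10, tardiness 12
#125: 22→30, due 14, tardiness 16
Sum = 0+0+12+16 = 28.
EDD 18, LPT 31, FIFO 28 → minimum 18.

18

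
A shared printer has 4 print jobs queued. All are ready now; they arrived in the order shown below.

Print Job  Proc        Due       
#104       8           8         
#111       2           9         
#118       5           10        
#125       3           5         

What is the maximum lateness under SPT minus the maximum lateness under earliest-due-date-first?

SPT (increasing processing time): #111 #125 #118 #104.
#111: 0→2, due 9, lateness -7
#125: 2→5, due 5, lateness 0
#118: 5→10, due 10, lateness 0
#104: 10→18, due 8, lateness 10
Maximum = 10.
EDD (increasing due date): #125 #104 #111 #118.
#125: 0→3, due 5, lateness -2
#104: 3→11, due 8, lateness 3
#111: 11→13, due 9, lateness 4
#118: 13→18, due 10, lateness 8
Maximum = 8.
Difference = 10 − 8 = 2.

2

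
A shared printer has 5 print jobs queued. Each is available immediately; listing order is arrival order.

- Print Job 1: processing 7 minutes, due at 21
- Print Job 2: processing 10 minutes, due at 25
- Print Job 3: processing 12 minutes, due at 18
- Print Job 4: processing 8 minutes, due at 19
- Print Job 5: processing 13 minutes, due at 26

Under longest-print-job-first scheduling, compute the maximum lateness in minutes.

29

LPT (decreasing processing time): Print Job 5 Print Job 3 Print Job 2 Print Job 4 Print Job 1.
Print Job 5: 0→13, due 26, lateness -13
Print Job 3: 13→25, due 18, lateness 7
Print Job 2: 25→35, due 25, lateness 10
Print Job 4: 35→43, due 19, lateness 24
Print Job 1: 43→50, due 21, lateness 29
Maximum = 29.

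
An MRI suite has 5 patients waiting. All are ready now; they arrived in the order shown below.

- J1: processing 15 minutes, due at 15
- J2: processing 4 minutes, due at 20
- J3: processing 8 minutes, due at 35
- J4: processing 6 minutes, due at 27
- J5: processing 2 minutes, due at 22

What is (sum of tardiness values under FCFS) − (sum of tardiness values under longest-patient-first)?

FIFO (arrival order): J1 J2 J3 J4 J5.
J1: 0→15, due 15, tardiness 0
J2: 15→19, due 20, tardiness 0
J3: 19→27, due 35, tardiness 0
J4: 27→33, due 27, tardiness 6
J5: 33→35, due 22, tardiness 13
Sum = 0+0+0+6+13 = 19.
LPT (decreasing processing time): J1 J3 J4 J2 J5.
J1: 0→15, due 15, tardiness 0
J3: 15→23, due 35, tardiness 0
J4: 23→29, due 27, tardiness 2
J2: 29→33, due 20, tardiness 13
J5: 33→35, due 22, tardiness 13
Sum = 0+0+2+13+13 = 28.
Difference = 19 − 28 = -9.

-9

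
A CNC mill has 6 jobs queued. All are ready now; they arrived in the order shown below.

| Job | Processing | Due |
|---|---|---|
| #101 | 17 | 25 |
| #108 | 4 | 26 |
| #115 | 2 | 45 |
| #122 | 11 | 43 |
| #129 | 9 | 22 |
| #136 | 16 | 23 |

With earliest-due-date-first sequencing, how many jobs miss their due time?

EDD (increasing due date): #129 #136 #101 #108 #122 #115.
#129: 0→9, due 22, tardiness 0
#136: 9→25, due 23, tardiness 2
#101: 25→42, due 25, tardiness 17
#108: 42→46, due 26, tardiness 20
#122: 46→57, due 43, tardiness 14
#115: 57→59, due 45, tardiness 14
Late jobs: 5.

5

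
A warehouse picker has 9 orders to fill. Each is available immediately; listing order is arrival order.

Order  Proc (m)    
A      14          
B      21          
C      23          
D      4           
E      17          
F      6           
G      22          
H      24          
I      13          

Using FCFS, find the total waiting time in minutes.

571

FIFO (arrival order): A B C D E F G H I.
A: waits 0, runs 0→14
B: waits 14, runs 14→35
C: waits 35, runs 35→58
D: waits 58, runs 58→62
E: waits 62, runs 62→79
F: waits 79, runs 79→85
G: waits 85, runs 85→107
H: waits 107, runs 107→131
I: waits 131, runs 131→144
Sum = 0+14+35+58+62+79+85+107+131 = 571.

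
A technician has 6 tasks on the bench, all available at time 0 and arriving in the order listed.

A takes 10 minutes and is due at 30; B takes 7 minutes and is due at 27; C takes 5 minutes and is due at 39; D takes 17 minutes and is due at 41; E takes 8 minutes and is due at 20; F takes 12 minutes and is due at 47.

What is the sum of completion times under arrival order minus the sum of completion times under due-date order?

FIFO (arrival order): A B C D E F.
A: 0→10
B: 10→17
C: 17→22
D: 22→39
E: 39→47
F: 47→59
Sum = 10+17+22+39+47+59 = 194.
EDD (increasing due date): E B A C D F.
E: 0→8
B: 8→15
A: 15→25
C: 25→30
D: 30→47
F: 47→59
Sum = 8+15+25+30+47+59 = 184.
Difference = 194 − 184 = 10.

10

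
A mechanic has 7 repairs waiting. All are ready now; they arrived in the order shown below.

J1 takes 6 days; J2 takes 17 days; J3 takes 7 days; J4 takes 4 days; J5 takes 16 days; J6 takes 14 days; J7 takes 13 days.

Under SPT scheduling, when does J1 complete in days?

SPT (increasing processing time): J4 J1 J3 J7 J6 J5 J2.
J4: 0→4
J1: 4→10

10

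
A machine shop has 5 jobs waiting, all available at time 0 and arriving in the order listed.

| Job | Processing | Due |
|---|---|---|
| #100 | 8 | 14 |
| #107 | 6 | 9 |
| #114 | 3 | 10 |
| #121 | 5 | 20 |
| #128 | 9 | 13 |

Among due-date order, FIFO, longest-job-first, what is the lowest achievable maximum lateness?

EDD (increasing due date): #107 #114 #128 #100 #121.
#107: 0→6, due 9, lateness -3
#114: 6→9, due 10, lateness -1
#128: 9→18, due 13, lateness 5
#100: 18→26, due 14, lateness 12
#121: 26→31, due 20, lateness 11
Maximum = 12.
FIFO (arrival order): #100 #107 #114 #121 #128.
#100: 0→8, due 14, lateness -6
#107: 8→14, due 9, lateness 5
#114: 14→17, due 10, lateness 7
#121: 17→22, due 20, lateness 2
#128: 22→31, due 13, lateness 18
Maximum = 18.
LPT (decreasing processing time): #128 #100 #107 #121 #114.
#128: 0→9, due 13, lateness -4
#100: 9→17, due 14, lateness 3
#107: 17→23, due 9, lateness 14
#121: 23→28, due 20, lateness 8
#114: 28→31, due 10, lateness 21
Maximum = 21.
EDD 12, FIFO 18, LPT 21 → minimum 12.

12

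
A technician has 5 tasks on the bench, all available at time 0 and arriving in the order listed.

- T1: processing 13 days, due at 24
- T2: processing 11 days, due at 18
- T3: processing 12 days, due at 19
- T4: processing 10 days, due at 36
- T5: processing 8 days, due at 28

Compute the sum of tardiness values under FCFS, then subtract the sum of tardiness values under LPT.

-1

FIFO (arrival order): T1 T2 T3 T4 T5.
T1: 0→13, due 24, tardiness 0
T2: 13→24, due 18, tardiness 6
T3: 24→36, due 19, tardiness 17
T4: 36→46, due 36, tardiness 10
T5: 46→54, due 28, tardiness 26
Sum = 0+6+17+10+26 = 59.
LPT (decreasing processing time): T1 T3 T2 T4 T5.
T1: 0→13, due 24, tardiness 0
T3: 13→25, due 19, tardiness 6
T2: 25→36, due 18, tardiness 18
T4: 36→46, due 36, tardiness 10
T5: 46→54, due 28, tardiness 26
Sum = 0+6+18+10+26 = 60.
Difference = 59 − 60 = -1.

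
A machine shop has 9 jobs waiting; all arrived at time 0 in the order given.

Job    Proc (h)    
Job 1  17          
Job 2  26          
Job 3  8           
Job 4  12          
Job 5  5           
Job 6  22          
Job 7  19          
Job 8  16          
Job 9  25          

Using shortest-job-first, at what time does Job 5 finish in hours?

SPT (increasing processing time): Job 5 Job 3 Job 4 Job 8 Job 1 Job 7 Job 6 Job 9 Job 2.
Job 5: 0→5

5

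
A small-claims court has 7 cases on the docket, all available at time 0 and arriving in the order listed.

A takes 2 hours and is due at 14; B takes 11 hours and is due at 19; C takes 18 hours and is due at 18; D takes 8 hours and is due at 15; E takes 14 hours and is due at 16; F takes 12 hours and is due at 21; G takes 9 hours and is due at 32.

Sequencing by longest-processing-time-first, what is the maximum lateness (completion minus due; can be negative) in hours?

60

LPT (decreasing processing time): C E F B G D A.
C: 0→18, due 18, lateness 0
E: 18→32, due 16, lateness 16
F: 32→44, due 21, lateness 23
B: 44→55, due 19, lateness 36
G: 55→64, due 32, lateness 32
D: 64→72, due 15, lateness 57
A: 72→74, due 14, lateness 60
Maximum = 60.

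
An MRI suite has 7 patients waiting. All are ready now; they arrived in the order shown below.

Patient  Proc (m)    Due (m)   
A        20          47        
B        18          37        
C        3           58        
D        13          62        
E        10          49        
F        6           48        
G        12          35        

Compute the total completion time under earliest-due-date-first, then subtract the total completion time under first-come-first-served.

EDD (increasing due date): G B A F E C D.
G: 0→12
B: 12→30
A: 30→50
F: 50→56
E: 56→66
C: 66→69
D: 69→82
Sum = 12+30+50+56+66+69+82 = 365.
FIFO (arrival order): A B C D E F G.
A: 0→20
B: 20→38
C: 38→41
D: 41→54
E: 54→64
F: 64→70
G: 70→82
Sum = 20+38+41+54+64+70+82 = 369.
Difference = 365 − 369 = -4.

-4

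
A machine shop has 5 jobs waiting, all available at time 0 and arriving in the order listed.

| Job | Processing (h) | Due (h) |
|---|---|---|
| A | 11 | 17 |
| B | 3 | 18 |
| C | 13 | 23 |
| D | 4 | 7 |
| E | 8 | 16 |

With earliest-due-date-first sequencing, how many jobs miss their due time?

EDD (increasing due date): D E A B C.
D: 0→4, due 7, tardiness 0
E: 4→12, due 16, tardiness 0
A: 12→23, due 17, tardiness 6
B: 23→26, due 18, tardiness 8
C: 26→39, due 23, tardiness 16
Late jobs: 3.

3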